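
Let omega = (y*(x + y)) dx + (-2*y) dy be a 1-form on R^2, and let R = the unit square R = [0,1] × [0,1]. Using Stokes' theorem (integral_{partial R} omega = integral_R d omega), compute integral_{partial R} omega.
integral_(partial R) omega = -3/2

Stokes: integral_partial_R omega = integral_R d omega with d omega = (∂Q/∂x - ∂P/∂y) dx ∧ dy.
  ∂Q/∂x = 0
  ∂P/∂y = x + 2*y
  integrand = ∂Q/∂x - ∂P/∂y = -x - 2*y.
Integrating over R: integral_0^1 integral_0^1 (-x - 2*y) dx dy = -3/2.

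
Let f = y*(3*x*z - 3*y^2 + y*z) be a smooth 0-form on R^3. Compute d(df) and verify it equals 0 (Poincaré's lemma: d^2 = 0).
d(df) = 0

Step 1: df = sum_i (∂f/∂x_i) dx_i = (3*y*z) dx + (3*x*z - 9*y^2 + 2*y*z) dy + (y*(3*x + y)) dz.
Step 2: Apply d again. Using the 1-form formula, the coefficient of dx ∧ dy in d(df) is ∂^2 f/∂x ∂y - ∂^2 f/∂y ∂x = (3*z) - (3*z) = 0 (equality of mixed partials for smooth f).
Similarly for dx ∧ dz and dy ∧ dz — all coefficients vanish. So d(df) = 0.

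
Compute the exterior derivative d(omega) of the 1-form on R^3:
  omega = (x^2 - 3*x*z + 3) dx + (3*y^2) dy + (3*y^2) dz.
d(omega) = (3*x) dx ∧ dz + (6*y) dy ∧ dz

For a 1-form omega = sum_i f_i dx_i, the exterior derivative is
  d(omega) = sum_{i < j} (∂f_j/∂x_i - ∂f_i/∂x_j) dx_i ∧ dx_j.
  coefficient of dx ∧ dz: ∂f_3/∂x - ∂f_1/∂z = ∂(3*y^2)/∂x - ∂(x^2 - 3*x*z + 3)/∂z = 3*x
  coefficient of dy ∧ dz: ∂f_3/∂y - ∂f_2/∂z = ∂(3*y^2)/∂y - ∂(3*y^2)/∂z = 6*y
Assembling: d(omega) = (3*x) dx ∧ dz + (6*y) dy ∧ dz.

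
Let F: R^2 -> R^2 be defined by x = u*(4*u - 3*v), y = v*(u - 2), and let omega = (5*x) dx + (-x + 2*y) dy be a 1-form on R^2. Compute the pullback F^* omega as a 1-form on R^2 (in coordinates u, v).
F^* omega = (160*u^3 - 184*u^2*v + 50*u*v^2 - 4*v^2) du + (-64*u^3 + 50*u^2*v + 8*u^2 - 14*u*v + 8*v) dv

Using F^*(f dg) = (f ∘ F) d(g ∘ F), substitute each coordinate x_i by F_i(u, v) in f_i, and replace dx_i by d F_i = (∂F_i/∂u) du + (∂F_i/∂v) dv.
  For the x component: f_1(F) = 5*u*(4*u - 3*v); d F_1 = (8*u - 3*v) du + (-3*u) dv
  For the y component: f_2(F) = -4*u^2 + 5*u*v - 4*v; d F_2 = (v) du + (u - 2) dv
Combining and collecting du, dv coefficients:
  coeff of du: 160*u^3 - 184*u^2*v + 50*u*v^2 - 4*v^2
  coeff of dv: -64*u^3 + 50*u^2*v + 8*u^2 - 14*u*v + 8*v
F^* omega = (160*u^3 - 184*u^2*v + 50*u*v^2 - 4*v^2) du + (-64*u^3 + 50*u^2*v + 8*u^2 - 14*u*v + 8*v) dv.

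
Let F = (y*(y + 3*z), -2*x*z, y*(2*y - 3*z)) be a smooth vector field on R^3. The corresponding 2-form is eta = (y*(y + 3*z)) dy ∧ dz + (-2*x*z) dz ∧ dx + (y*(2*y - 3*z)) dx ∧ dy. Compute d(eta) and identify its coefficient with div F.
d(eta) = (-3*y) dx ∧ dy ∧ dz; div F = -3*y

For a 2-form in R^3 of the form above, applying d gives a 3-form with coefficient ∂P/∂x + ∂Q/∂y + ∂R/∂z:
  ∂P/∂x = 0
  ∂Q/∂y = 0
  ∂R/∂z = -3*y
Sum = -3*y, which is exactly div F.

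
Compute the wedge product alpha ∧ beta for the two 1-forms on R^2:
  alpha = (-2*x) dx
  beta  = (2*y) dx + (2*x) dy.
alpha ∧ beta = (-4*x^2) dx ∧ dy

Distribute the wedge, using dx_i ∧ dx_j = -dx_j ∧ dx_i and dx_i ∧ dx_i = 0. For each pair (i, j) with i < j, the coefficient of dx_i ∧ dx_j in alpha ∧ beta is (alpha_i * beta_j - alpha_j * beta_i). Collecting: alpha ∧ beta = (-4*x^2) dx ∧ dy.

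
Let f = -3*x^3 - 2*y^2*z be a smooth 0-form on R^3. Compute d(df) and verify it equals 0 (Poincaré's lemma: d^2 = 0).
d(df) = 0

Step 1: df = sum_i (∂f/∂x_i) dx_i = (-9*x^2) dx + (-4*y*z) dy + (-2*y^2) dz.
Step 2: Apply d again. Using the 1-form formula, the coefficient of dx ∧ dy in d(df) is ∂^2 f/∂x ∂y - ∂^2 f/∂y ∂x = (0) - (0) = 0 (equality of mixed partials for smooth f).
Similarly for dx ∧ dz and dy ∧ dz — all coefficients vanish. So d(df) = 0.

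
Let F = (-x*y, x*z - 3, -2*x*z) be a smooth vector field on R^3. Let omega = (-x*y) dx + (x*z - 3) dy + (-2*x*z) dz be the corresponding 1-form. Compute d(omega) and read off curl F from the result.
d(omega) = (-x) dy ∧ dz + (2*z) dz ∧ dx + (x + z) dx ∧ dy; curl F = (-x, 2*z, x + z)

d omega = sum_{i<j} (∂f_j/∂x_i - ∂f_i/∂x_j) dx_i ∧ dx_j. Under the identification (dy ∧ dz, dz ∧ dx, dx ∧ dy) ↔ (e_x, e_y, e_z), the coefficients are exactly the components of curl F. Compute:
  ∂R/∂y - ∂Q/∂z = (0) - (x) = -x
  ∂P/∂z - ∂R/∂x = (0) - (-2*z) = 2*z
  ∂Q/∂x - ∂P/∂y = (z) - (-x) = x + z.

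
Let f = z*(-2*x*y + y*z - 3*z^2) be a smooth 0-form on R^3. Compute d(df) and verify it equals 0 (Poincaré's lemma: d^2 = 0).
d(df) = 0

Step 1: df = sum_i (∂f/∂x_i) dx_i = (-2*y*z) dx + (z*(-2*x + z)) dy + (-2*x*y + 2*y*z - 9*z^2) dz.
Step 2: Apply d again. Using the 1-form formula, the coefficient of dx ∧ dy in d(df) is ∂^2 f/∂x ∂y - ∂^2 f/∂y ∂x = (-2*z) - (-2*z) = 0 (equality of mixed partials for smooth f).
Similarly for dx ∧ dz and dy ∧ dz — all coefficients vanish. So d(df) = 0.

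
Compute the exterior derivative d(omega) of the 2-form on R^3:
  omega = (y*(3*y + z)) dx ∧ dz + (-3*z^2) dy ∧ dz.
d(omega) = (-6*y - z) dx ∧ dy ∧ dz

For a 2-form omega = sum_{i<j} g_{ij} dx_i ∧ dx_j, the exterior derivative is
  d(omega) = sum_{i<j} d(g_{ij}) ∧ dx_i ∧ dx_j = sum_{i<j, k} (∂g_{ij}/∂x_k) dx_k ∧ dx_i ∧ dx_j.
Expand each term, using dx_k ∧ dx_i ∧ dx_j = sgn(permutation) dx_{(a)} ∧ dx_{(b)} ∧ dx_{(c)} with (a < b < c) sorted:
  d(y*(3*y + z)) includes (∂/∂y)(y*(3*y + z)) dy = (6*y + z) dy, which multiplied by dx ∧ dz gives (-6*y - z) dx ∧ dy ∧ dz
Collecting like 3-forms: d(omega) = (-6*y - z) dx ∧ dy ∧ dz.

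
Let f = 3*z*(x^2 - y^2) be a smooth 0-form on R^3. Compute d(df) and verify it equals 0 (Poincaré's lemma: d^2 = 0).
d(df) = 0

Step 1: df = sum_i (∂f/∂x_i) dx_i = (6*x*z) dx + (-6*y*z) dy + (3*x^2 - 3*y^2) dz.
Step 2: Apply d again. Using the 1-form formula, the coefficient of dx ∧ dy in d(df) is ∂^2 f/∂x ∂y - ∂^2 f/∂y ∂x = (0) - (0) = 0 (equality of mixed partials for smooth f).
Similarly for dx ∧ dz and dy ∧ dz — all coefficients vanish. So d(df) = 0.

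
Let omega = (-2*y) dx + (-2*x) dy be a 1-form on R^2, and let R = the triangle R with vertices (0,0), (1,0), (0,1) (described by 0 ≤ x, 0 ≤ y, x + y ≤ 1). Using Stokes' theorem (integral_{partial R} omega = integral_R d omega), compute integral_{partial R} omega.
integral_(partial R) omega = 0

Stokes: integral_partial_R omega = integral_R d omega with d omega = (∂Q/∂x - ∂P/∂y) dx ∧ dy.
  ∂Q/∂x = -2
  ∂P/∂y = -2
  integrand = ∂Q/∂x - ∂P/∂y = 0.
Integrating over R: integral_0^1 integral_0^{1-x} (0) dy dx = 0.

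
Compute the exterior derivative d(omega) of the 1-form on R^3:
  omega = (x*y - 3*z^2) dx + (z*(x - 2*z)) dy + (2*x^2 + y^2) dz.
d(omega) = (-x + z) dx ∧ dy + (4*x + 6*z) dx ∧ dz + (-x + 2*y + 4*z) dy ∧ dz

For a 1-form omega = sum_i f_i dx_i, the exterior derivative is
  d(omega) = sum_{i < j} (∂f_j/∂x_i - ∂f_i/∂x_j) dx_i ∧ dx_j.
  coefficient of dx ∧ dy: ∂f_2/∂x - ∂f_1/∂y = ∂(z*(x - 2*z))/∂x - ∂(x*y - 3*z^2)/∂y = -x + z
  coefficient of dx ∧ dz: ∂f_3/∂x - ∂f_1/∂z = ∂(2*x^2 + y^2)/∂x - ∂(x*y - 3*z^2)/∂z = 4*x + 6*z
  coefficient of dy ∧ dz: ∂f_3/∂y - ∂f_2/∂z = ∂(2*x^2 + y^2)/∂y - ∂(z*(x - 2*z))/∂z = -x + 2*y + 4*z
Assembling: d(omega) = (-x + z) dx ∧ dy + (4*x + 6*z) dx ∧ dz + (-x + 2*y + 4*z) dy ∧ dz.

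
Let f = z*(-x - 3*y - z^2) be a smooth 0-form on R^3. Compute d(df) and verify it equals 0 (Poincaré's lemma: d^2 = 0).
d(df) = 0

Step 1: df = sum_i (∂f/∂x_i) dx_i = (-z) dx + (-3*z) dy + (-x - 3*y - 3*z^2) dz.
Step 2: Apply d again. Using the 1-form formula, the coefficient of dx ∧ dy in d(df) is ∂^2 f/∂x ∂y - ∂^2 f/∂y ∂x = (0) - (0) = 0 (equality of mixed partials for smooth f).
Similarly for dx ∧ dz and dy ∧ dz — all coefficients vanish. So d(df) = 0.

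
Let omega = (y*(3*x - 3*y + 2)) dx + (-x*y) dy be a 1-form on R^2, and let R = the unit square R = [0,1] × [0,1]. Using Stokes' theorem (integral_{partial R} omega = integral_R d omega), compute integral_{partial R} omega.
integral_(partial R) omega = -1

Stokes: integral_partial_R omega = integral_R d omega with d omega = (∂Q/∂x - ∂P/∂y) dx ∧ dy.
  ∂Q/∂x = -y
  ∂P/∂y = 3*x - 6*y + 2
  integrand = ∂Q/∂x - ∂P/∂y = -3*x + 5*y - 2.
Integrating over R: integral_0^1 integral_0^1 (-3*x + 5*y - 2) dx dy = -1.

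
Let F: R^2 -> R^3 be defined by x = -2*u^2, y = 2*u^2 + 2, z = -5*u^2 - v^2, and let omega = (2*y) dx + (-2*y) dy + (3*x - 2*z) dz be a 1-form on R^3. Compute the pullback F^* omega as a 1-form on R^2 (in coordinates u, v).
F^* omega = (4*u*(-18*u^2 - 5*v^2 - 8)) du + (4*v*(-2*u^2 - v^2)) dv

Using F^*(f dg) = (f ∘ F) d(g ∘ F), substitute each coordinate x_i by F_i(u, v) in f_i, and replace dx_i by d F_i = (∂F_i/∂u) du + (∂F_i/∂v) dv.
  For the x component: f_1(F) = 4*u^2 + 4; d F_1 = (-4*u) du + (0) dv
  For the y component: f_2(F) = -4*u^2 - 4; d F_2 = (4*u) du + (0) dv
  For the z component: f_3(F) = 4*u^2 + 2*v^2; d F_3 = (-10*u) du + (-2*v) dv
Combining and collecting du, dv coefficients:
  coeff of du: 4*u*(-18*u^2 - 5*v^2 - 8)
  coeff of dv: 4*v*(-2*u^2 - v^2)
F^* omega = (4*u*(-18*u^2 - 5*v^2 - 8)) du + (4*v*(-2*u^2 - v^2)) dv.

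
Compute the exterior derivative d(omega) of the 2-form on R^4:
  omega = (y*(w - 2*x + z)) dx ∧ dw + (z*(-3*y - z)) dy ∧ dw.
d(omega) = (-w + 2*x - z) dx ∧ dy ∧ dw + (-y) dx ∧ dz ∧ dw + (3*y + 2*z) dy ∧ dz ∧ dw

For a 2-form omega = sum_{i<j} g_{ij} dx_i ∧ dx_j, the exterior derivative is
  d(omega) = sum_{i<j} d(g_{ij}) ∧ dx_i ∧ dx_j = sum_{i<j, k} (∂g_{ij}/∂x_k) dx_k ∧ dx_i ∧ dx_j.
Expand each term, using dx_k ∧ dx_i ∧ dx_j = sgn(permutation) dx_{(a)} ∧ dx_{(b)} ∧ dx_{(c)} with (a < b < c) sorted:
  d(y*(w - 2*x + z)) includes (∂/∂y)(y*(w - 2*x + z)) dy = (w - 2*x + z) dy, which multiplied by dx ∧ dw gives (-w + 2*x - z) dx ∧ dy ∧ dw
  d(y*(w - 2*x + z)) includes (∂/∂z)(y*(w - 2*x + z)) dz = (y) dz, which multiplied by dx ∧ dw gives (-y) dx ∧ dz ∧ dw
  d(z*(-3*y - z)) includes (∂/∂z)(z*(-3*y - z)) dz = (-3*y - 2*z) dz, which multiplied by dy ∧ dw gives (3*y + 2*z) dy ∧ dz ∧ dw
Collecting like 3-forms: d(omega) = (-w + 2*x - z) dx ∧ dy ∧ dw + (-y) dx ∧ dz ∧ dw + (3*y + 2*z) dy ∧ dz ∧ dw.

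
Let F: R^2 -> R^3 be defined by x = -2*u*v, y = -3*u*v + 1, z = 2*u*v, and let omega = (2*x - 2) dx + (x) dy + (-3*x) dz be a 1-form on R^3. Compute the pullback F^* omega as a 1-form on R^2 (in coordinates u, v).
F^* omega = (2*v*(13*u*v + 2)) du + (2*u*(13*u*v + 2)) dv

Using F^*(f dg) = (f ∘ F) d(g ∘ F), substitute each coordinate x_i by F_i(u, v) in f_i, and replace dx_i by d F_i = (∂F_i/∂u) du + (∂F_i/∂v) dv.
  For the x component: f_1(F) = -4*u*v - 2; d F_1 = (-2*v) du + (-2*u) dv
  For the y component: f_2(F) = -2*u*v; d F_2 = (-3*v) du + (-3*u) dv
  For the z component: f_3(F) = 6*u*v; d F_3 = (2*v) du + (2*u) dv
Combining and collecting du, dv coefficients:
  coeff of du: 2*v*(13*u*v + 2)
  coeff of dv: 2*u*(13*u*v + 2)
F^* omega = (2*v*(13*u*v + 2)) du + (2*u*(13*u*v + 2)) dv.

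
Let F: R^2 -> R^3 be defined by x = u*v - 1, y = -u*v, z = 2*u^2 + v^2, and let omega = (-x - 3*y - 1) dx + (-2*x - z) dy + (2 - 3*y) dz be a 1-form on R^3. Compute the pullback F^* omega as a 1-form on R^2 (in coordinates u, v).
F^* omega = (14*u^2*v + 4*u*v^2 + 8*u + v^3 - 2*v) du + (2*u^3 + 4*u^2*v + 7*u*v^2 - 2*u + 4*v) dv

Using F^*(f dg) = (f ∘ F) d(g ∘ F), substitute each coordinate x_i by F_i(u, v) in f_i, and replace dx_i by d F_i = (∂F_i/∂u) du + (∂F_i/∂v) dv.
  For the x component: f_1(F) = 2*u*v; d F_1 = (v) du + (u) dv
  For the y component: f_2(F) = -2*u^2 - 2*u*v - v^2 + 2; d F_2 = (-v) du + (-u) dv
  For the z component: f_3(F) = 3*u*v + 2; d F_3 = (4*u) du + (2*v) dv
Combining and collecting du, dv coefficients:
  coeff of du: 14*u^2*v + 4*u*v^2 + 8*u + v^3 - 2*v
  coeff of dv: 2*u^3 + 4*u^2*v + 7*u*v^2 - 2*u + 4*v
F^* omega = (14*u^2*v + 4*u*v^2 + 8*u + v^3 - 2*v) du + (2*u^3 + 4*u^2*v + 7*u*v^2 - 2*u + 4*v) dv.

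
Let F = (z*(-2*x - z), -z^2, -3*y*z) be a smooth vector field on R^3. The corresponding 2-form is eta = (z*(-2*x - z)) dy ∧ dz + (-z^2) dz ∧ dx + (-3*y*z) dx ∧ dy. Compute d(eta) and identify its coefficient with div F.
d(eta) = (-3*y - 2*z) dx ∧ dy ∧ dz; div F = -3*y - 2*z

For a 2-form in R^3 of the form above, applying d gives a 3-form with coefficient ∂P/∂x + ∂Q/∂y + ∂R/∂z:
  ∂P/∂x = -2*z
  ∂Q/∂y = 0
  ∂R/∂z = -3*y
Sum = -3*y - 2*z, which is exactly div F.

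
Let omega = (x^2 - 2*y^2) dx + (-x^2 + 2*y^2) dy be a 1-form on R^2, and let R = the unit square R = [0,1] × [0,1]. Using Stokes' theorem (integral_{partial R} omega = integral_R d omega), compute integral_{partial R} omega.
integral_(partial R) omega = 1

Stokes: integral_partial_R omega = integral_R d omega with d omega = (∂Q/∂x - ∂P/∂y) dx ∧ dy.
  ∂Q/∂x = -2*x
  ∂P/∂y = -4*y
  integrand = ∂Q/∂x - ∂P/∂y = -2*x + 4*y.
Integrating over R: integral_0^1 integral_0^1 (-2*x + 4*y) dx dy = 1.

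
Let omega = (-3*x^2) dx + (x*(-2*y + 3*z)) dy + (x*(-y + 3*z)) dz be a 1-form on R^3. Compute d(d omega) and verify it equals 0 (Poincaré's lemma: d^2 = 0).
d(d omega) = 0

Step 1: d omega = sum_{i<j} (∂f_j/∂x_i - ∂f_i/∂x_j) dx_i ∧ dx_j:
  coeff of dx ∧ dy: -2*y + 3*z
  coeff of dx ∧ dz: -y + 3*z
  coeff of dy ∧ dz: -4*x
Step 2: Apply d again to each 2-form coefficient. The only possible 3-form in R^3 is dx ∧ dy ∧ dz, with coefficient
  ∂(coeff of dy∧dz)/∂x - ∂(coeff of dx∧dz)/∂y + ∂(coeff of dx∧dy)/∂z
  = ∂/∂x (-4*x) - ∂/∂y (-y + 3*z) + ∂/∂z (-2*y + 3*z).
Each of these terms simplifies to sums of mixed partials that cancel in pairs. The result is 0 (by equality of mixed partials for smooth functions — Schwarz / Clairaut).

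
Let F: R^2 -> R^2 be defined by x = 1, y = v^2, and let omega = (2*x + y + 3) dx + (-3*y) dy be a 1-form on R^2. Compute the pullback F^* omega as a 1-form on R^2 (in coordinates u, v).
F^* omega = (-6*v^3) dv

Using F^*(f dg) = (f ∘ F) d(g ∘ F), substitute each coordinate x_i by F_i(u, v) in f_i, and replace dx_i by d F_i = (∂F_i/∂u) du + (∂F_i/∂v) dv.
  For the x component: f_1(F) = v^2 + 5; d F_1 = (0) du + (0) dv
  For the y component: f_2(F) = -3*v^2; d F_2 = (0) du + (2*v) dv
Combining and collecting du, dv coefficients:
  coeff of du: 0
  coeff of dv: -6*v^3
F^* omega = (-6*v^3) dv.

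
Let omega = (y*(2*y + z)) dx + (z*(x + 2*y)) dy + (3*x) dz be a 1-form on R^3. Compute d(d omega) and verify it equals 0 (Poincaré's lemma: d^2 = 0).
d(d omega) = 0

Step 1: d omega = sum_{i<j} (∂f_j/∂x_i - ∂f_i/∂x_j) dx_i ∧ dx_j:
  coeff of dx ∧ dy: -4*y
  coeff of dx ∧ dz: 3 - y
  coeff of dy ∧ dz: -x - 2*y
Step 2: Apply d again to each 2-form coefficient. The only possible 3-form in R^3 is dx ∧ dy ∧ dz, with coefficient
  ∂(coeff of dy∧dz)/∂x - ∂(coeff of dx∧dz)/∂y + ∂(coeff of dx∧dy)/∂z
  = ∂/∂x (-x - 2*y) - ∂/∂y (3 - y) + ∂/∂z (-4*y).
Each of these terms simplifies to sums of mixed partials that cancel in pairs. The result is 0 (by equality of mixed partials for smooth functions — Schwarz / Clairaut).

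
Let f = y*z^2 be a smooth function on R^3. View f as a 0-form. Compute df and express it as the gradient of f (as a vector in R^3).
df = (0) dx + (z^2) dy + (2*y*z) dz; grad f = (0, z^2, 2*y*z)

For a 0-form f, d f = (∂f/∂x) dx + (∂f/∂y) dy + (∂f/∂z) dz. The components of the vector representation are exactly the entries of grad f in Cartesian coordinates:
  ∂f/∂x = 0
  ∂f/∂y = z^2
  ∂f/∂z = 2*y*z.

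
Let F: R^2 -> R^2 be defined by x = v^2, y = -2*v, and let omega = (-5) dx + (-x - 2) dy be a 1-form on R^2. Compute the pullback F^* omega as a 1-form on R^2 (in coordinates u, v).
F^* omega = (2*v^2 - 10*v + 4) dv

Using F^*(f dg) = (f ∘ F) d(g ∘ F), substitute each coordinate x_i by F_i(u, v) in f_i, and replace dx_i by d F_i = (∂F_i/∂u) du + (∂F_i/∂v) dv.
  For the x component: f_1(F) = -5; d F_1 = (0) du + (2*v) dv
  For the y component: f_2(F) = -v^2 - 2; d F_2 = (0) du + (-2) dv
Combining and collecting du, dv coefficients:
  coeff of du: 0
  coeff of dv: 2*v^2 - 10*v + 4
F^* omega = (2*v^2 - 10*v + 4) dv.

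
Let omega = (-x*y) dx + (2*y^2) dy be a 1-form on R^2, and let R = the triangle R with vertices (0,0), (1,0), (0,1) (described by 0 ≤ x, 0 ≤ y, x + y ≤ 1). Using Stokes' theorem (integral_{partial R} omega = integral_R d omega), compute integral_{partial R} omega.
integral_(partial R) omega = 1/6

Stokes: integral_partial_R omega = integral_R d omega with d omega = (∂Q/∂x - ∂P/∂y) dx ∧ dy.
  ∂Q/∂x = 0
  ∂P/∂y = -x
  integrand = ∂Q/∂x - ∂P/∂y = x.
Integrating over R: integral_0^1 integral_0^{1-x} (x) dy dx = 1/6.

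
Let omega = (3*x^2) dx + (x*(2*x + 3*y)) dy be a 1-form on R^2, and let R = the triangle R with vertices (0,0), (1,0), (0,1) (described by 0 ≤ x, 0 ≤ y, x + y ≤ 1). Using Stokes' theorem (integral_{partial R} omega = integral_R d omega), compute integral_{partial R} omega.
integral_(partial R) omega = 7/6

Stokes: integral_partial_R omega = integral_R d omega with d omega = (∂Q/∂x - ∂P/∂y) dx ∧ dy.
  ∂Q/∂x = 4*x + 3*y
  ∂P/∂y = 0
  integrand = ∂Q/∂x - ∂P/∂y = 4*x + 3*y.
Integrating over R: integral_0^1 integral_0^{1-x} (4*x + 3*y) dy dx = 7/6.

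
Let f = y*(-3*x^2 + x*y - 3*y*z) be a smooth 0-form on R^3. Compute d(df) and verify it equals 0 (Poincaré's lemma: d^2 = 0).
d(df) = 0

Step 1: df = sum_i (∂f/∂x_i) dx_i = (y*(-6*x + y)) dx + (-3*x^2 + 2*x*y - 6*y*z) dy + (-3*y^2) dz.
Step 2: Apply d again. Using the 1-form formula, the coefficient of dx ∧ dy in d(df) is ∂^2 f/∂x ∂y - ∂^2 f/∂y ∂x = (-6*x + 2*y) - (-6*x + 2*y) = 0 (equality of mixed partials for smooth f).
Similarly for dx ∧ dz and dy ∧ dz — all coefficients vanish. So d(df) = 0.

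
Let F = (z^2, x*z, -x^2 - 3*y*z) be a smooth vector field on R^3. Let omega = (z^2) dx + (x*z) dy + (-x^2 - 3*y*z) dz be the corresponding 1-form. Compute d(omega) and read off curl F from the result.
d(omega) = (-x - 3*z) dy ∧ dz + (2*x + 2*z) dz ∧ dx + (z) dx ∧ dy; curl F = (-x - 3*z, 2*x + 2*z, z)

d omega = sum_{i<j} (∂f_j/∂x_i - ∂f_i/∂x_j) dx_i ∧ dx_j. Under the identification (dy ∧ dz, dz ∧ dx, dx ∧ dy) ↔ (e_x, e_y, e_z), the coefficients are exactly the components of curl F. Compute:
  ∂R/∂y - ∂Q/∂z = (-3*z) - (x) = -x - 3*z
  ∂P/∂z - ∂R/∂x = (2*z) - (-2*x) = 2*x + 2*z
  ∂Q/∂x - ∂P/∂y = (z) - (0) = z.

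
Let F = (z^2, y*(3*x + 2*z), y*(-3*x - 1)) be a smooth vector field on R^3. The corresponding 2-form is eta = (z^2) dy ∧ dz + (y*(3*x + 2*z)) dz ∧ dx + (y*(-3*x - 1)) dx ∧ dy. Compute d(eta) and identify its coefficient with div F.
d(eta) = (3*x + 2*z) dx ∧ dy ∧ dz; div F = 3*x + 2*z

For a 2-form in R^3 of the form above, applying d gives a 3-form with coefficient ∂P/∂x + ∂Q/∂y + ∂R/∂z:
  ∂P/∂x = 0
  ∂Q/∂y = 3*x + 2*z
  ∂R/∂z = 0
Sum = 3*x + 2*z, which is exactly div F.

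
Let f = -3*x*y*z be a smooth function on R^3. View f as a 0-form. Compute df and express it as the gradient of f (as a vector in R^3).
df = (-3*y*z) dx + (-3*x*z) dy + (-3*x*y) dz; grad f = (-3*y*z, -3*x*z, -3*x*y)

For a 0-form f, d f = (∂f/∂x) dx + (∂f/∂y) dy + (∂f/∂z) dz. The components of the vector representation are exactly the entries of grad f in Cartesian coordinates:
  ∂f/∂x = -3*y*z
  ∂f/∂y = -3*x*z
  ∂f/∂z = -3*x*y.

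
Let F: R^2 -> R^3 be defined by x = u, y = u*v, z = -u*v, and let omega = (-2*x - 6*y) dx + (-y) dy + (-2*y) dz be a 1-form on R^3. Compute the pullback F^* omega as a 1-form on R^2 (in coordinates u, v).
F^* omega = (u*(v^2 - 6*v - 2)) du + (u^2*v) dv

Using F^*(f dg) = (f ∘ F) d(g ∘ F), substitute each coordinate x_i by F_i(u, v) in f_i, and replace dx_i by d F_i = (∂F_i/∂u) du + (∂F_i/∂v) dv.
  For the x component: f_1(F) = 2*u*(-3*v - 1); d F_1 = (1) du + (0) dv
  For the y component: f_2(F) = -u*v; d F_2 = (v) du + (u) dv
  For the z component: f_3(F) = -2*u*v; d F_3 = (-v) du + (-u) dv
Combining and collecting du, dv coefficients:
  coeff of du: u*(v^2 - 6*v - 2)
  coeff of dv: u^2*v
F^* omega = (u*(v^2 - 6*v - 2)) du + (u^2*v) dv.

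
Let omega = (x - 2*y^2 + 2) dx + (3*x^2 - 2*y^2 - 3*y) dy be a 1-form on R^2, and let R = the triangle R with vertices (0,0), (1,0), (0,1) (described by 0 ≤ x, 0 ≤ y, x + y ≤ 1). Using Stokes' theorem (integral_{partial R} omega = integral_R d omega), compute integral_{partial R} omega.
integral_(partial R) omega = 5/3

Stokes: integral_partial_R omega = integral_R d omega with d omega = (∂Q/∂x - ∂P/∂y) dx ∧ dy.
  ∂Q/∂x = 6*x
  ∂P/∂y = -4*y
  integrand = ∂Q/∂x - ∂P/∂y = 6*x + 4*y.
Integrating over R: integral_0^1 integral_0^{1-x} (6*x + 4*y) dy dx = 5/3.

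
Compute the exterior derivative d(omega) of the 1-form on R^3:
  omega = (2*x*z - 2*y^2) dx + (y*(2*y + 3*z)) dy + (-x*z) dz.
d(omega) = (4*y) dx ∧ dy + (-2*x - z) dx ∧ dz + (-3*y) dy ∧ dz

For a 1-form omega = sum_i f_i dx_i, the exterior derivative is
  d(omega) = sum_{i < j} (∂f_j/∂x_i - ∂f_i/∂x_j) dx_i ∧ dx_j.
  coefficient of dx ∧ dy: ∂f_2/∂x - ∂f_1/∂y = ∂(y*(2*y + 3*z))/∂x - ∂(2*x*z - 2*y^2)/∂y = 4*y
  coefficient of dx ∧ dz: ∂f_3/∂x - ∂f_1/∂z = ∂(-x*z)/∂x - ∂(2*x*z - 2*y^2)/∂z = -2*x - z
  coefficient of dy ∧ dz: ∂f_3/∂y - ∂f_2/∂z = ∂(-x*z)/∂y - ∂(y*(2*y + 3*z))/∂z = -3*y
Assembling: d(omega) = (4*y) dx ∧ dy + (-2*x - z) dx ∧ dz + (-3*y) dy ∧ dz.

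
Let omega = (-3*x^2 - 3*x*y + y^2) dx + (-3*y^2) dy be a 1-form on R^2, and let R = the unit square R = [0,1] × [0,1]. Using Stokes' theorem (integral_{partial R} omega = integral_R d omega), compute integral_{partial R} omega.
integral_(partial R) omega = 1/2

Stokes: integral_partial_R omega = integral_R d omega with d omega = (∂Q/∂x - ∂P/∂y) dx ∧ dy.
  ∂Q/∂x = 0
  ∂P/∂y = -3*x + 2*y
  integrand = ∂Q/∂x - ∂P/∂y = 3*x - 2*y.
Integrating over R: integral_0^1 integral_0^1 (3*x - 2*y) dx dy = 1/2.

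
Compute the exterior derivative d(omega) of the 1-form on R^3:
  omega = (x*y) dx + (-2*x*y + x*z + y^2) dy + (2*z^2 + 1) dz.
d(omega) = (-x - 2*y + z) dx ∧ dy + (-x) dy ∧ dz

For a 1-form omega = sum_i f_i dx_i, the exterior derivative is
  d(omega) = sum_{i < j} (∂f_j/∂x_i - ∂f_i/∂x_j) dx_i ∧ dx_j.
  coefficient of dx ∧ dy: ∂f_2/∂x - ∂f_1/∂y = ∂(-2*x*y + x*z + y^2)/∂x - ∂(x*y)/∂y = -x - 2*y + z
  coefficient of dy ∧ dz: ∂f_3/∂y - ∂f_2/∂z = ∂(2*z^2 + 1)/∂y - ∂(-2*x*y + x*z + y^2)/∂z = -x
Assembling: d(omega) = (-x - 2*y + z) dx ∧ dy + (-x) dy ∧ dz.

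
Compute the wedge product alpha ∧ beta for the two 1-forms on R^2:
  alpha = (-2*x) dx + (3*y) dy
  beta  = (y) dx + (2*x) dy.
alpha ∧ beta = (-4*x^2 - 3*y^2) dx ∧ dy

Distribute the wedge, using dx_i ∧ dx_j = -dx_j ∧ dx_i and dx_i ∧ dx_i = 0. For each pair (i, j) with i < j, the coefficient of dx_i ∧ dx_j in alpha ∧ beta is (alpha_i * beta_j - alpha_j * beta_i). Collecting: alpha ∧ beta = (-4*x^2 - 3*y^2) dx ∧ dy.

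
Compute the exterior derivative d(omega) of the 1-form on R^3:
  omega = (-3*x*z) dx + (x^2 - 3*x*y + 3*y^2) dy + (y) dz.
d(omega) = (2*x - 3*y) dx ∧ dy + (3*x) dx ∧ dz + (1) dy ∧ dz

For a 1-form omega = sum_i f_i dx_i, the exterior derivative is
  d(omega) = sum_{i < j} (∂f_j/∂x_i - ∂f_i/∂x_j) dx_i ∧ dx_j.
  coefficient of dx ∧ dy: ∂f_2/∂x - ∂f_1/∂y = ∂(x^2 - 3*x*y + 3*y^2)/∂x - ∂(-3*x*z)/∂y = 2*x - 3*y
  coefficient of dx ∧ dz: ∂f_3/∂x - ∂f_1/∂z = ∂(y)/∂x - ∂(-3*x*z)/∂z = 3*x
  coefficient of dy ∧ dz: ∂f_3/∂y - ∂f_2/∂z = ∂(y)/∂y - ∂(x^2 - 3*x*y + 3*y^2)/∂z = 1
Assembling: d(omega) = (2*x - 3*y) dx ∧ dy + (3*x) dx ∧ dz + (1) dy ∧ dz.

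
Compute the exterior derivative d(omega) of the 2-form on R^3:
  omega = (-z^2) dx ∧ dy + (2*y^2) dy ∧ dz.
d(omega) = (-2*z) dx ∧ dy ∧ dz

For a 2-form omega = sum_{i<j} g_{ij} dx_i ∧ dx_j, the exterior derivative is
  d(omega) = sum_{i<j} d(g_{ij}) ∧ dx_i ∧ dx_j = sum_{i<j, k} (∂g_{ij}/∂x_k) dx_k ∧ dx_i ∧ dx_j.
Expand each term, using dx_k ∧ dx_i ∧ dx_j = sgn(permutation) dx_{(a)} ∧ dx_{(b)} ∧ dx_{(c)} with (a < b < c) sorted:
  d(-z^2) includes (∂/∂z)(-z^2) dz = (-2*z) dz, which multiplied by dx ∧ dy gives (-2*z) dx ∧ dy ∧ dz
Collecting like 3-forms: d(omega) = (-2*z) dx ∧ dy ∧ dz.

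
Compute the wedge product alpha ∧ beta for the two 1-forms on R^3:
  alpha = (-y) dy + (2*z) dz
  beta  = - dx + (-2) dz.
alpha ∧ beta = (-y) dx ∧ dy + (2*y) dy ∧ dz + (2*z) dx ∧ dz

Distribute the wedge, using dx_i ∧ dx_j = -dx_j ∧ dx_i and dx_i ∧ dx_i = 0. For each pair (i, j) with i < j, the coefficient of dx_i ∧ dx_j in alpha ∧ beta is (alpha_i * beta_j - alpha_j * beta_i). Collecting: alpha ∧ beta = (-y) dx ∧ dy + (2*y) dy ∧ dz + (2*z) dx ∧ dz.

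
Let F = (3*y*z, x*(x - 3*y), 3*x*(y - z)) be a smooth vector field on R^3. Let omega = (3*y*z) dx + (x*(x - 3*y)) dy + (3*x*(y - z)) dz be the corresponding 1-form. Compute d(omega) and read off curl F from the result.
d(omega) = (3*x) dy ∧ dz + (3*z) dz ∧ dx + (2*x - 3*y - 3*z) dx ∧ dy; curl F = (3*x, 3*z, 2*x - 3*y - 3*z)

d omega = sum_{i<j} (∂f_j/∂x_i - ∂f_i/∂x_j) dx_i ∧ dx_j. Under the identification (dy ∧ dz, dz ∧ dx, dx ∧ dy) ↔ (e_x, e_y, e_z), the coefficients are exactly the components of curl F. Compute:
  ∂R/∂y - ∂Q/∂z = (3*x) - (0) = 3*x
  ∂P/∂z - ∂R/∂x = (3*y) - (3*y - 3*z) = 3*z
  ∂Q/∂x - ∂P/∂y = (2*x - 3*y) - (3*z) = 2*x - 3*y - 3*z.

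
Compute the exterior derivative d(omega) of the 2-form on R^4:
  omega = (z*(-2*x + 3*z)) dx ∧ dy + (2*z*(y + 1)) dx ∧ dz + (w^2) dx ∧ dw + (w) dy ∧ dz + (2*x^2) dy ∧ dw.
d(omega) = (-2*x + 4*z) dx ∧ dy ∧ dz + (1) dy ∧ dz ∧ dw + (4*x) dx ∧ dy ∧ dw

For a 2-form omega = sum_{i<j} g_{ij} dx_i ∧ dx_j, the exterior derivative is
  d(omega) = sum_{i<j} d(g_{ij}) ∧ dx_i ∧ dx_j = sum_{i<j, k} (∂g_{ij}/∂x_k) dx_k ∧ dx_i ∧ dx_j.
Expand each term, using dx_k ∧ dx_i ∧ dx_j = sgn(permutation) dx_{(a)} ∧ dx_{(b)} ∧ dx_{(c)} with (a < b < c) sorted:
  d(z*(-2*x + 3*z)) includes (∂/∂z)(z*(-2*x + 3*z)) dz = (-2*x + 6*z) dz, which multiplied by dx ∧ dy gives (-2*x + 6*z) dx ∧ dy ∧ dz
  d(2*z*(y + 1)) includes (∂/∂y)(2*z*(y + 1)) dy = (2*z) dy, which multiplied by dx ∧ dz gives (-2*z) dx ∧ dy ∧ dz
  d(w) includes (∂/∂w)(w) dw = (1) dw, which multiplied by dy ∧ dz gives (1) dy ∧ dz ∧ dw
  d(2*x^2) includes (∂/∂x)(2*x^2) dx = (4*x) dx, which multiplied by dy ∧ dw gives (4*x) dx ∧ dy ∧ dw
Collecting like 3-forms: d(omega) = (-2*x + 4*z) dx ∧ dy ∧ dz + (1) dy ∧ dz ∧ dw + (4*x) dx ∧ dy ∧ dw.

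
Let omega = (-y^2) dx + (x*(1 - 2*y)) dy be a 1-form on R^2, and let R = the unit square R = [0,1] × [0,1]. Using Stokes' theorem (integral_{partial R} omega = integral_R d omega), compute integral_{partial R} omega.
integral_(partial R) omega = 1

Stokes: integral_partial_R omega = integral_R d omega with d omega = (∂Q/∂x - ∂P/∂y) dx ∧ dy.
  ∂Q/∂x = 1 - 2*y
  ∂P/∂y = -2*y
  integrand = ∂Q/∂x - ∂P/∂y = 1.
Integrating over R: integral_0^1 integral_0^1 (1) dx dy = 1.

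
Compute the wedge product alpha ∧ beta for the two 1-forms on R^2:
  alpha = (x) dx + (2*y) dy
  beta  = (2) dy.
alpha ∧ beta = (2*x) dx ∧ dy

Distribute the wedge, using dx_i ∧ dx_j = -dx_j ∧ dx_i and dx_i ∧ dx_i = 0. For each pair (i, j) with i < j, the coefficient of dx_i ∧ dx_j in alpha ∧ beta is (alpha_i * beta_j - alpha_j * beta_i). Collecting: alpha ∧ beta = (2*x) dx ∧ dy.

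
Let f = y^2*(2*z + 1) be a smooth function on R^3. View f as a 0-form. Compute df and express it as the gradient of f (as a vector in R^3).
df = (0) dx + (2*y*(2*z + 1)) dy + (2*y^2) dz; grad f = (0, 2*y*(2*z + 1), 2*y^2)

For a 0-form f, d f = (∂f/∂x) dx + (∂f/∂y) dy + (∂f/∂z) dz. The components of the vector representation are exactly the entries of grad f in Cartesian coordinates:
  ∂f/∂x = 0
  ∂f/∂y = 2*y*(2*z + 1)
  ∂f/∂z = 2*y^2.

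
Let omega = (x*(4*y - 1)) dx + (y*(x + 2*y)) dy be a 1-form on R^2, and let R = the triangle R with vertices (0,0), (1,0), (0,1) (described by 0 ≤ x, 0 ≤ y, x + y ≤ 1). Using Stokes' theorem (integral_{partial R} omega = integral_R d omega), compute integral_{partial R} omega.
integral_(partial R) omega = -1/2

Stokes: integral_partial_R omega = integral_R d omega with d omega = (∂Q/∂x - ∂P/∂y) dx ∧ dy.
  ∂Q/∂x = y
  ∂P/∂y = 4*x
  integrand = ∂Q/∂x - ∂P/∂y = -4*x + y.
Integrating over R: integral_0^1 integral_0^{1-x} (-4*x + y) dy dx = -1/2.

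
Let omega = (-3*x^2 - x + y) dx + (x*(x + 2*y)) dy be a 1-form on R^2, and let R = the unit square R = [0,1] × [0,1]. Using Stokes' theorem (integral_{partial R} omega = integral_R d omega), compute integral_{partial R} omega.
integral_(partial R) omega = 1

Stokes: integral_partial_R omega = integral_R d omega with d omega = (∂Q/∂x - ∂P/∂y) dx ∧ dy.
  ∂Q/∂x = 2*x + 2*y
  ∂P/∂y = 1
  integrand = ∂Q/∂x - ∂P/∂y = 2*x + 2*y - 1.
Integrating over R: integral_0^1 integral_0^1 (2*x + 2*y - 1) dx dy = 1.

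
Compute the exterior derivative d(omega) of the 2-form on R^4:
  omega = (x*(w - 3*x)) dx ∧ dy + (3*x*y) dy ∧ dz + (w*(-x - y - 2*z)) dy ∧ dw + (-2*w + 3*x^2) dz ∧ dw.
d(omega) = (-w + x) dx ∧ dy ∧ dw + (3*y) dx ∧ dy ∧ dz + (2*w) dy ∧ dz ∧ dw + (6*x) dx ∧ dz ∧ dw

For a 2-form omega = sum_{i<j} g_{ij} dx_i ∧ dx_j, the exterior derivative is
  d(omega) = sum_{i<j} d(g_{ij}) ∧ dx_i ∧ dx_j = sum_{i<j, k} (∂g_{ij}/∂x_k) dx_k ∧ dx_i ∧ dx_j.
Expand each term, using dx_k ∧ dx_i ∧ dx_j = sgn(permutation) dx_{(a)} ∧ dx_{(b)} ∧ dx_{(c)} with (a < b < c) sorted:
  d(x*(w - 3*x)) includes (∂/∂w)(x*(w - 3*x)) dw = (x) dw, which multiplied by dx ∧ dy gives (x) dx ∧ dy ∧ dw
  d(3*x*y) includes (∂/∂x)(3*x*y) dx = (3*y) dx, which multiplied by dy ∧ dz gives (3*y) dx ∧ dy ∧ dz
  d(w*(-x - y - 2*z)) includes (∂/∂x)(w*(-x - y - 2*z)) dx = (-w) dx, which multiplied by dy ∧ dw gives (-w) dx ∧ dy ∧ dw
  d(w*(-x - y - 2*z)) includes (∂/∂z)(w*(-x - y - 2*z)) dz = (-2*w) dz, which multiplied by dy ∧ dw gives (2*w) dy ∧ dz ∧ dw
  d(-2*w + 3*x^2) includes (∂/∂x)(-2*w + 3*x^2) dx = (6*x) dx, which multiplied by dz ∧ dw gives (6*x) dx ∧ dz ∧ dw
Collecting like 3-forms: d(omega) = (-w + x) dx ∧ dy ∧ dw + (3*y) dx ∧ dy ∧ dz + (2*w) dy ∧ dz ∧ dw + (6*x) dx ∧ dz ∧ dw.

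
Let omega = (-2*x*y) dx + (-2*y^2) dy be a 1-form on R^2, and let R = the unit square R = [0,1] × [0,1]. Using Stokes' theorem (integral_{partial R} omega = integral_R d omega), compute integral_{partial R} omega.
integral_(partial R) omega = 1

Stokes: integral_partial_R omega = integral_R d omega with d omega = (∂Q/∂x - ∂P/∂y) dx ∧ dy.
  ∂Q/∂x = 0
  ∂P/∂y = -2*x
  integrand = ∂Q/∂x - ∂P/∂y = 2*x.
Integrating over R: integral_0^1 integral_0^1 (2*x) dx dy = 1.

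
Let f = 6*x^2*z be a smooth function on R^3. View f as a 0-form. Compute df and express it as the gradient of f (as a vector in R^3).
df = (12*x*z) dx + (0) dy + (6*x^2) dz; grad f = (12*x*z, 0, 6*x^2)

For a 0-form f, d f = (∂f/∂x) dx + (∂f/∂y) dy + (∂f/∂z) dz. The components of the vector representation are exactly the entries of grad f in Cartesian coordinates:
  ∂f/∂x = 12*x*z
  ∂f/∂y = 0
  ∂f/∂z = 6*x^2.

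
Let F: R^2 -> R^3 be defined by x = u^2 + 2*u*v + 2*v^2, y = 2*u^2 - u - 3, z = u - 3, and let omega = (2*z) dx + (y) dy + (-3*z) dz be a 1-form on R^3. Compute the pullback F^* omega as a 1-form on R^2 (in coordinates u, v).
F^* omega = (8*u^3 - 2*u^2 + 4*u*v - 26*u - 12*v + 12) du + (4*u^2 + 8*u*v - 12*u - 24*v) dv

Using F^*(f dg) = (f ∘ F) d(g ∘ F), substitute each coordinate x_i by F_i(u, v) in f_i, and replace dx_i by d F_i = (∂F_i/∂u) du + (∂F_i/∂v) dv.
  For the x component: f_1(F) = 2*u - 6; d F_1 = (2*u + 2*v) du + (2*u + 4*v) dv
  For the y component: f_2(F) = 2*u^2 - u - 3; d F_2 = (4*u - 1) du + (0) dv
  For the z component: f_3(F) = 9 - 3*u; d F_3 = (1) du + (0) dv
Combining and collecting du, dv coefficients:
  coeff of du: 8*u^3 - 2*u^2 + 4*u*v - 26*u - 12*v + 12
  coeff of dv: 4*u^2 + 8*u*v - 12*u - 24*v
F^* omega = (8*u^3 - 2*u^2 + 4*u*v - 26*u - 12*v + 12) du + (4*u^2 + 8*u*v - 12*u - 24*v) dv.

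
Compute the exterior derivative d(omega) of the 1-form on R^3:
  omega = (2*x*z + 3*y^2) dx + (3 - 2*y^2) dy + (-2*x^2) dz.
d(omega) = (-6*y) dx ∧ dy + (-6*x) dx ∧ dz

For a 1-form omega = sum_i f_i dx_i, the exterior derivative is
  d(omega) = sum_{i < j} (∂f_j/∂x_i - ∂f_i/∂x_j) dx_i ∧ dx_j.
  coefficient of dx ∧ dy: ∂f_2/∂x - ∂f_1/∂y = ∂(3 - 2*y^2)/∂x - ∂(2*x*z + 3*y^2)/∂y = -6*y
  coefficient of dx ∧ dz: ∂f_3/∂x - ∂f_1/∂z = ∂(-2*x^2)/∂x - ∂(2*x*z + 3*y^2)/∂z = -6*x
Assembling: d(omega) = (-6*y) dx ∧ dy + (-6*x) dx ∧ dz.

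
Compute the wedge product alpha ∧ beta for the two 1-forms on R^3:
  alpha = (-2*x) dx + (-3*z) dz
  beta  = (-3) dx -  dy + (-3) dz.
alpha ∧ beta = (2*x) dx ∧ dy + (6*x - 9*z) dx ∧ dz + (-3*z) dy ∧ dz

Distribute the wedge, using dx_i ∧ dx_j = -dx_j ∧ dx_i and dx_i ∧ dx_i = 0. For each pair (i, j) with i < j, the coefficient of dx_i ∧ dx_j in alpha ∧ beta is (alpha_i * beta_j - alpha_j * beta_i). Collecting: alpha ∧ beta = (2*x) dx ∧ dy + (6*x - 9*z) dx ∧ dz + (-3*z) dy ∧ dz.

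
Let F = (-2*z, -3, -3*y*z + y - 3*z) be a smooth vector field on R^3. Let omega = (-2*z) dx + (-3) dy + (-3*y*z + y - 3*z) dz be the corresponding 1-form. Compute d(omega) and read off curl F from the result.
d(omega) = (1 - 3*z) dy ∧ dz + (-2) dz ∧ dx + (0) dx ∧ dy; curl F = (1 - 3*z, -2, 0)

d omega = sum_{i<j} (∂f_j/∂x_i - ∂f_i/∂x_j) dx_i ∧ dx_j. Under the identification (dy ∧ dz, dz ∧ dx, dx ∧ dy) ↔ (e_x, e_y, e_z), the coefficients are exactly the components of curl F. Compute:
  ∂R/∂y - ∂Q/∂z = (1 - 3*z) - (0) = 1 - 3*z
  ∂P/∂z - ∂R/∂x = (-2) - (0) = -2
  ∂Q/∂x - ∂P/∂y = (0) - (0) = 0.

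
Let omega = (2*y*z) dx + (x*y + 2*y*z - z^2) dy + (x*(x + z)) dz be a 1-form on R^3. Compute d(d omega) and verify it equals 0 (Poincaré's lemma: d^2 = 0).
d(d omega) = 0

Step 1: d omega = sum_{i<j} (∂f_j/∂x_i - ∂f_i/∂x_j) dx_i ∧ dx_j:
  coeff of dx ∧ dy: y - 2*z
  coeff of dx ∧ dz: 2*x - 2*y + z
  coeff of dy ∧ dz: -2*y + 2*z
Step 2: Apply d again to each 2-form coefficient. The only possible 3-form in R^3 is dx ∧ dy ∧ dz, with coefficient
  ∂(coeff of dy∧dz)/∂x - ∂(coeff of dx∧dz)/∂y + ∂(coeff of dx∧dy)/∂z
  = ∂/∂x (-2*y + 2*z) - ∂/∂y (2*x - 2*y + z) + ∂/∂z (y - 2*z).
Each of these terms simplifies to sums of mixed partials that cancel in pairs. The result is 0 (by equality of mixed partials for smooth functions — Schwarz / Clairaut).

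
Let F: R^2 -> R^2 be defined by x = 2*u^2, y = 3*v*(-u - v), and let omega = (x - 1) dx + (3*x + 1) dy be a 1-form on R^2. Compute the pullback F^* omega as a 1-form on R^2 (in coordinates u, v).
F^* omega = (8*u^3 - 18*u^2*v - 4*u - 3*v) du + (-18*u^3 - 36*u^2*v - 3*u - 6*v) dv

Using F^*(f dg) = (f ∘ F) d(g ∘ F), substitute each coordinate x_i by F_i(u, v) in f_i, and replace dx_i by d F_i = (∂F_i/∂u) du + (∂F_i/∂v) dv.
  For the x component: f_1(F) = 2*u^2 - 1; d F_1 = (4*u) du + (0) dv
  For the y component: f_2(F) = 6*u^2 + 1; d F_2 = (-3*v) du + (-3*u - 6*v) dv
Combining and collecting du, dv coefficients:
  coeff of du: 8*u^3 - 18*u^2*v - 4*u - 3*v
  coeff of dv: -18*u^3 - 36*u^2*v - 3*u - 6*v
F^* omega = (8*u^3 - 18*u^2*v - 4*u - 3*v) du + (-18*u^3 - 36*u^2*v - 3*u - 6*v) dv.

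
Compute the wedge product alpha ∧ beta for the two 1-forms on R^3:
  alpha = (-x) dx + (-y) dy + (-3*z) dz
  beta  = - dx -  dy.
alpha ∧ beta = (x - y) dx ∧ dy + (-3*z) dx ∧ dz + (-3*z) dy ∧ dz

Distribute the wedge, using dx_i ∧ dx_j = -dx_j ∧ dx_i and dx_i ∧ dx_i = 0. For each pair (i, j) with i < j, the coefficient of dx_i ∧ dx_j in alpha ∧ beta is (alpha_i * beta_j - alpha_j * beta_i). Collecting: alpha ∧ beta = (x - y) dx ∧ dy + (-3*z) dx ∧ dz + (-3*z) dy ∧ dz.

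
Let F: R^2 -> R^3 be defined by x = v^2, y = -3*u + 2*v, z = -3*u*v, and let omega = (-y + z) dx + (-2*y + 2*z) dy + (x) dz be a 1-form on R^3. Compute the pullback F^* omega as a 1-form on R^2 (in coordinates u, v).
F^* omega = (18*u*v - 18*u - 3*v^3 + 12*v) du + (-9*u*v^2 - 6*u*v + 12*u - 4*v^2 - 8*v) dv

Using F^*(f dg) = (f ∘ F) d(g ∘ F), substitute each coordinate x_i by F_i(u, v) in f_i, and replace dx_i by d F_i = (∂F_i/∂u) du + (∂F_i/∂v) dv.
  For the x component: f_1(F) = -3*u*v + 3*u - 2*v; d F_1 = (0) du + (2*v) dv
  For the y component: f_2(F) = -6*u*v + 6*u - 4*v; d F_2 = (-3) du + (2) dv
  For the z component: f_3(F) = v^2; d F_3 = (-3*v) du + (-3*u) dv
Combining and collecting du, dv coefficients:
  coeff of du: 18*u*v - 18*u - 3*v^3 + 12*v
  coeff of dv: -9*u*v^2 - 6*u*v + 12*u - 4*v^2 - 8*v
F^* omega = (18*u*v - 18*u - 3*v^3 + 12*v) du + (-9*u*v^2 - 6*u*v + 12*u - 4*v^2 - 8*v) dv.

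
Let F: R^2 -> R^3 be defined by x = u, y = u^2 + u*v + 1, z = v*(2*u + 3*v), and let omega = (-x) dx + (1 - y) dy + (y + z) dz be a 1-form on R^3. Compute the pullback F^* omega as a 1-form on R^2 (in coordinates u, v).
F^* omega = (-2*u^3 - u^2*v + 5*u*v^2 - u + 6*v^3 + 2*v) du + (u^3 + 11*u^2*v + 24*u*v^2 + 2*u + 18*v^3 + 6*v) dv

Using F^*(f dg) = (f ∘ F) d(g ∘ F), substitute each coordinate x_i by F_i(u, v) in f_i, and replace dx_i by d F_i = (∂F_i/∂u) du + (∂F_i/∂v) dv.
  For the x component: f_1(F) = -u; d F_1 = (1) du + (0) dv
  For the y component: f_2(F) = u*(-u - v); d F_2 = (2*u + v) du + (u) dv
  For the z component: f_3(F) = u^2 + 3*u*v + 3*v^2 + 1; d F_3 = (2*v) du + (2*u + 6*v) dv
Combining and collecting du, dv coefficients:
  coeff of du: -2*u^3 - u^2*v + 5*u*v^2 - u + 6*v^3 + 2*v
  coeff of dv: u^3 + 11*u^2*v + 24*u*v^2 + 2*u + 18*v^3 + 6*v
F^* omega = (-2*u^3 - u^2*v + 5*u*v^2 - u + 6*v^3 + 2*v) du + (u^3 + 11*u^2*v + 24*u*v^2 + 2*u + 18*v^3 + 6*v) dv.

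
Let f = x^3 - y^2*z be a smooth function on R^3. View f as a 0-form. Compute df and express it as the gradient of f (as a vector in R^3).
df = (3*x^2) dx + (-2*y*z) dy + (-y^2) dz; grad f = (3*x^2, -2*y*z, -y^2)

For a 0-form f, d f = (∂f/∂x) dx + (∂f/∂y) dy + (∂f/∂z) dz. The components of the vector representation are exactly the entries of grad f in Cartesian coordinates:
  ∂f/∂x = 3*x^2
  ∂f/∂y = -2*y*z
  ∂f/∂z = -y^2.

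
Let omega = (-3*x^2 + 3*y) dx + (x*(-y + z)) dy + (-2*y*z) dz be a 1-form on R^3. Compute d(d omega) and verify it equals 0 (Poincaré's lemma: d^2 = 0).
d(d omega) = 0

Step 1: d omega = sum_{i<j} (∂f_j/∂x_i - ∂f_i/∂x_j) dx_i ∧ dx_j:
  coeff of dx ∧ dy: -y + z - 3
  coeff of dx ∧ dz: 0
  coeff of dy ∧ dz: -x - 2*z
Step 2: Apply d again to each 2-form coefficient. The only possible 3-form in R^3 is dx ∧ dy ∧ dz, with coefficient
  ∂(coeff of dy∧dz)/∂x - ∂(coeff of dx∧dz)/∂y + ∂(coeff of dx∧dy)/∂z
  = ∂/∂x (-x - 2*z) - ∂/∂y (0) + ∂/∂z (-y + z - 3).
Each of these terms simplifies to sums of mixed partials that cancel in pairs. The result is 0 (by equality of mixed partials for smooth functions — Schwarz / Clairaut).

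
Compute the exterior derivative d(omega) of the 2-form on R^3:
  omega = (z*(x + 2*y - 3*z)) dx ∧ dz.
d(omega) = (-2*z) dx ∧ dy ∧ dz

For a 2-form omega = sum_{i<j} g_{ij} dx_i ∧ dx_j, the exterior derivative is
  d(omega) = sum_{i<j} d(g_{ij}) ∧ dx_i ∧ dx_j = sum_{i<j, k} (∂g_{ij}/∂x_k) dx_k ∧ dx_i ∧ dx_j.
Expand each term, using dx_k ∧ dx_i ∧ dx_j = sgn(permutation) dx_{(a)} ∧ dx_{(b)} ∧ dx_{(c)} with (a < b < c) sorted:
  d(z*(x + 2*y - 3*z)) includes (∂/∂y)(z*(x + 2*y - 3*z)) dy = (2*z) dy, which multiplied by dx ∧ dz gives (-2*z) dx ∧ dy ∧ dz
Collecting like 3-forms: d(omega) = (-2*z) dx ∧ dy ∧ dz.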